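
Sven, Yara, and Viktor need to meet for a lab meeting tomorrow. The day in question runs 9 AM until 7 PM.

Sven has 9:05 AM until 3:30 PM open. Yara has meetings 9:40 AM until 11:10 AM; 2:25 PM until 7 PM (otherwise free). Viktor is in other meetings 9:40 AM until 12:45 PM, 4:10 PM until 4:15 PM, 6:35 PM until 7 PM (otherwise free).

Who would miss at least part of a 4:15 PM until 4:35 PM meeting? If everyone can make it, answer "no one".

Sven, Yara

Sven free: 09:05-15:30.
Yara free: 09:00-09:40, 11:10-14:25 (invert busy blocks within the working day).
Viktor free: 09:00-09:40, 12:45-16:10, 16:15-18:35 (invert busy blocks within the working day).
Sven: not fully free for 16:15-16:35. Yara: not fully free for 16:15-16:35. Viktor: free for 16:15-16:35.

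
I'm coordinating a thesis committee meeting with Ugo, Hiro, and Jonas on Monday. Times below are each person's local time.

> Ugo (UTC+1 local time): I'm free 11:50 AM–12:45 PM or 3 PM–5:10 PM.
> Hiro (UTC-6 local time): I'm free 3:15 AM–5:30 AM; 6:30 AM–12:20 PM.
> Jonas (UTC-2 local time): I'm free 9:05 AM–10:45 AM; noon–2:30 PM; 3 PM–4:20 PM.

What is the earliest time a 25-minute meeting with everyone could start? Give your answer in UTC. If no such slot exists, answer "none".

11:05

Ugo in UTC: 10:50-11:45, 14:00-16:10 (subtract 1h to convert from UTC+1).
Hiro in UTC: 09:15-11:30, 12:30-18:20 (add 6h to convert from UTC-6).
Jonas in UTC: 11:05-12:45, 14:00-16:30, 17:00-18:20 (add 2h to convert from UTC-2).
Ugo ∩ Hiro: 10:50-11:30, 14:00-16:10.
Ugo ∩ Hiro ∩ Jonas: 11:05-11:30, 14:00-16:10.
The first common window of at least 25 minutes is 11:05-11:30, so the earliest start is 11:05.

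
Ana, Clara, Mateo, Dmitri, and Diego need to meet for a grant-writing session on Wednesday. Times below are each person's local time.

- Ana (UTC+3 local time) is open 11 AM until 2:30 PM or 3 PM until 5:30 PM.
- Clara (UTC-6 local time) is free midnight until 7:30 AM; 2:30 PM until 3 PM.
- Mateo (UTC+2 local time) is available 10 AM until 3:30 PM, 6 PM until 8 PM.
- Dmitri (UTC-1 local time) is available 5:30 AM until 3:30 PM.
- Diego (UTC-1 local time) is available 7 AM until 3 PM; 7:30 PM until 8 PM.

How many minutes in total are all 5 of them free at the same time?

Ana in UTC: 08:00-11:30, 12:00-14:30 (subtract 3h to convert from UTC+3).
Clara in UTC: 06:00-13:30, 20:30-21:00 (add 6h to convert from UTC-6).
Mateo in UTC: 08:00-13:30, 16:00-18:00 (subtract 2h to convert from UTC+2).
Dmitri in UTC: 06:30-16:30 (add 1h to convert from UTC-1).
Diego in UTC: 08:00-16:00, 20:30-21:00 (add 1h to convert from UTC-1).
Ana ∩ Clara: 08:00-11:30, 12:00-13:30.
Ana ∩ Clara ∩ Mateo: 08:00-11:30, 12:00-13:30.
Ana ∩ Clara ∩ Mateo ∩ Dmitri: 08:00-11:30, 12:00-13:30.
Ana ∩ Clara ∩ Mateo ∩ Dmitri ∩ Diego: 08:00-11:30, 12:00-13:30.
So the common availability across everyone is 08:00-11:30, 12:00-13:30.
Summing the common windows: 210 + 90 = 300 minutes.

300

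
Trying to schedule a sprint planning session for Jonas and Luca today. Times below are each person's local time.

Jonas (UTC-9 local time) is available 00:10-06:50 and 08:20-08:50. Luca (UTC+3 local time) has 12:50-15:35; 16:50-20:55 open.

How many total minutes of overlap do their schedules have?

Jonas in UTC: 09:10-15:50, 17:20-17:50 (add 9h to convert from UTC-9).
Luca in UTC: 09:50-12:35, 13:50-17:55 (subtract 3h to convert from UTC+3).
Jonas ∩ Luca: 09:50-12:35, 13:50-15:50, 17:20-17:50.
Summing the common windows: 165 + 120 + 30 = 315 minutes.

315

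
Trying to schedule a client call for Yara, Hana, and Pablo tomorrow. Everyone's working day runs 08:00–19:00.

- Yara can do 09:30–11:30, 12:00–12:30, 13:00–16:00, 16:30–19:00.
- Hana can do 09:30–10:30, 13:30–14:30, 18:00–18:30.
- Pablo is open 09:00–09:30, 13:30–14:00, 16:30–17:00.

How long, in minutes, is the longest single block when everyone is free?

Yara ∩ Hana: 09:30-10:30, 13:30-14:30, 18:00-18:30.
Yara ∩ Hana ∩ Pablo: 13:30-14:00.
So the common availability across everyone is 13:30-14:00.
The longest is 13:30-14:00 at 30 minutes.

30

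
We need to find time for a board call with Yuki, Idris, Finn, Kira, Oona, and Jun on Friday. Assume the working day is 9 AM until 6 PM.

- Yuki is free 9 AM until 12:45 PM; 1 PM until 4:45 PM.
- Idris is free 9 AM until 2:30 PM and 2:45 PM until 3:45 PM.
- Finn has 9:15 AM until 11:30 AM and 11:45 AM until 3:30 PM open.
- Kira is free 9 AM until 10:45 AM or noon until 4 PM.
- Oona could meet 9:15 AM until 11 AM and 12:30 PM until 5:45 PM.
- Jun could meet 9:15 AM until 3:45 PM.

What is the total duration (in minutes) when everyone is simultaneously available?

Yuki ∩ Idris: 09:00-12:45, 13:00-14:30, 14:45-15:45.
Yuki ∩ Idris ∩ Finn: 09:15-11:30, 11:45-12:45, 13:00-14:30, 14:45-15:30.
Yuki ∩ Idris ∩ Finn ∩ Kira: 09:15-10:45, 12:00-12:45, 13:00-14:30, 14:45-15:30.
Yuki ∩ Idris ∩ Finn ∩ Kira ∩ Oona: 09:15-10:45, 12:30-12:45, 13:00-14:30, 14:45-15:30.
Yuki ∩ Idris ∩ Finn ∩ Kira ∩ Oona ∩ Jun: 09:15-10:45, 12:30-12:45, 13:00-14:30, 14:45-15:30.
So the common availability across everyone is 09:15-10:45, 12:30-12:45, 13:00-14:30, 14:45-15:30.
Summing the common windows: 90 + 15 + 90 + 45 = 240 minutes.

240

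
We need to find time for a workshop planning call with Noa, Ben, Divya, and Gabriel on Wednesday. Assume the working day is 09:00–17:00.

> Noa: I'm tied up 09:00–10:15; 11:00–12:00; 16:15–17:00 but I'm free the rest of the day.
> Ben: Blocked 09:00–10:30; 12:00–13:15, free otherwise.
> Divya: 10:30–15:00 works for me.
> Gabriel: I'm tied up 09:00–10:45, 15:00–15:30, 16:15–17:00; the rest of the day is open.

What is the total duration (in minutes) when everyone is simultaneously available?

Noa free: 10:15-11:00, 12:00-16:15 (invert busy blocks within the working day).
Ben free: 10:30-12:00, 13:15-17:00 (invert busy blocks within the working day).
Divya free: 10:30-15:00.
Gabriel free: 10:45-15:00, 15:30-16:15 (invert busy blocks within the working day).
Noa ∩ Ben: 10:30-11:00, 13:15-16:15.
Noa ∩ Ben ∩ Divya: 10:30-11:00, 13:15-15:00.
Noa ∩ Ben ∩ Divya ∩ Gabriel: 10:45-11:00, 13:15-15:00.
So the common availability across everyone is 10:45-11:00, 13:15-15:00.
Summing the common windows: 15 + 105 = 120 minutes.

120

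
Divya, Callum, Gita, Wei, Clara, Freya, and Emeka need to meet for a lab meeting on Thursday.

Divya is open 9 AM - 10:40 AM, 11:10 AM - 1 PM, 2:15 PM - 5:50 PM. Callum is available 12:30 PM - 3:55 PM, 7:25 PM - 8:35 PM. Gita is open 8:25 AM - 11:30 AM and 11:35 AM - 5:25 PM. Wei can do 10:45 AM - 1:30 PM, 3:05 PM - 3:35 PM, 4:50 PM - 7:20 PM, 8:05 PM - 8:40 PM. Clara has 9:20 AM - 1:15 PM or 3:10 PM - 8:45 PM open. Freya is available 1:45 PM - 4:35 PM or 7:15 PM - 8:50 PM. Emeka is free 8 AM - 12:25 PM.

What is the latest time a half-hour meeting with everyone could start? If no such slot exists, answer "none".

none

Divya ∩ Callum: 12:30-13:00, 14:15-15:55.
Divya ∩ Callum ∩ Gita: 12:30-13:00, 14:15-15:55.
Divya ∩ Callum ∩ Gita ∩ Wei: 12:30-13:00, 15:05-15:35.
Divya ∩ Callum ∩ Gita ∩ Wei ∩ Clara: 12:30-13:00, 15:10-15:35.
Divya ∩ Callum ∩ Gita ∩ Wei ∩ Clara ∩ Freya: 15:10-15:35.
Divya ∩ Callum ∩ Gita ∩ Wei ∩ Clara ∩ Freya ∩ Emeka: ∅.
There is no time when everyone is free.
No common window is at least 30 minutes long.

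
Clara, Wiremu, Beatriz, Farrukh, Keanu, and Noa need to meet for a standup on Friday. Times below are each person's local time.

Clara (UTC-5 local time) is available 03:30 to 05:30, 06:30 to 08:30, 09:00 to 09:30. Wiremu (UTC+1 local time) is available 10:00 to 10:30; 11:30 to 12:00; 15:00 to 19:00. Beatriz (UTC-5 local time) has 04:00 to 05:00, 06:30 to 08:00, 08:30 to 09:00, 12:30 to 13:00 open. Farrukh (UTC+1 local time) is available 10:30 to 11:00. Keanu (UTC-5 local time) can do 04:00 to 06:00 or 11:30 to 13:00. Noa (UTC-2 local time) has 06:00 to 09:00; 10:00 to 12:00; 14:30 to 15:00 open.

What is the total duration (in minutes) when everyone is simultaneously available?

Clara in UTC: 08:30-10:30, 11:30-13:30, 14:00-14:30 (add 5h to convert from UTC-5).
Wiremu in UTC: 09:00-09:30, 10:30-11:00, 14:00-18:00 (subtract 1h to convert from UTC+1).
Beatriz in UTC: 09:00-10:00, 11:30-13:00, 13:30-14:00, 17:30-18:00 (add 5h to convert from UTC-5).
Farrukh in UTC: 09:30-10:00 (subtract 1h to convert from UTC+1).
Keanu in UTC: 09:00-11:00, 16:30-18:00 (add 5h to convert from UTC-5).
Noa in UTC: 08:00-11:00, 12:00-14:00, 16:30-17:00 (add 2h to convert from UTC-2).
Clara ∩ Wiremu: 09:00-09:30, 14:00-14:30.
Clara ∩ Wiremu ∩ Beatriz: 09:00-09:30.
Clara ∩ Wiremu ∩ Beatriz ∩ Farrukh: ∅.
Clara ∩ Wiremu ∩ Beatriz ∩ Farrukh ∩ Keanu: ∅.
Clara ∩ Wiremu ∩ Beatriz ∩ Farrukh ∩ Keanu ∩ Noa: ∅.
There is no time when everyone is free.
There is no common window, so the total is 0 minutes.

0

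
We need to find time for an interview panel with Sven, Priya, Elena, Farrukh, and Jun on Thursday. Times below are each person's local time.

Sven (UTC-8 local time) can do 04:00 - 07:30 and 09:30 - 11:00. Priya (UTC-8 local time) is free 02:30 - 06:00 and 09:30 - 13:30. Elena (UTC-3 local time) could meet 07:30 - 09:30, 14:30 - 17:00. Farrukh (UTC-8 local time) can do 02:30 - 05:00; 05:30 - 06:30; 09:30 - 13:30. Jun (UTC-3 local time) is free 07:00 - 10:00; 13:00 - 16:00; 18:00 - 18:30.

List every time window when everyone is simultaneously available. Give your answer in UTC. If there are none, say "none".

Sven in UTC: 12:00-15:30, 17:30-19:00 (add 8h to convert from UTC-8).
Priya in UTC: 10:30-14:00, 17:30-21:30 (add 8h to convert from UTC-8).
Elena in UTC: 10:30-12:30, 17:30-20:00 (add 3h to convert from UTC-3).
Farrukh in UTC: 10:30-13:00, 13:30-14:30, 17:30-21:30 (add 8h to convert from UTC-8).
Jun in UTC: 10:00-13:00, 16:00-19:00, 21:00-21:30 (add 3h to convert from UTC-3).
Sven ∩ Priya: 12:00-14:00, 17:30-19:00.
Sven ∩ Priya ∩ Elena: 12:00-12:30, 17:30-19:00.
Sven ∩ Priya ∩ Elena ∩ Farrukh: 12:00-12:30, 17:30-19:00.
Sven ∩ Priya ∩ Elena ∩ Farrukh ∩ Jun: 12:00-12:30, 17:30-19:00.

12:00-12:30, 17:30-19:00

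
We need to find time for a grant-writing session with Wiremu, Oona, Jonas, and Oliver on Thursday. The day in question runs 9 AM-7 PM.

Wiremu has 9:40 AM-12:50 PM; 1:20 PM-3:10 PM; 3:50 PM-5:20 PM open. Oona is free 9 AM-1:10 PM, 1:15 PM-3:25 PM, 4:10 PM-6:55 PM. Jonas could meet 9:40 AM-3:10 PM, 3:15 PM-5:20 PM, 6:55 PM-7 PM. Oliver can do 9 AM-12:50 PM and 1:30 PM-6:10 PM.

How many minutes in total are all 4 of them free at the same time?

360

Wiremu ∩ Oona: 09:40-12:50, 13:20-15:10, 16:10-17:20.
Wiremu ∩ Oona ∩ Jonas: 09:40-12:50, 13:20-15:10, 16:10-17:20.
Wiremu ∩ Oona ∩ Jonas ∩ Oliver: 09:40-12:50, 13:30-15:10, 16:10-17:20.
Summing the common windows: 190 + 100 + 70 = 360 minutes.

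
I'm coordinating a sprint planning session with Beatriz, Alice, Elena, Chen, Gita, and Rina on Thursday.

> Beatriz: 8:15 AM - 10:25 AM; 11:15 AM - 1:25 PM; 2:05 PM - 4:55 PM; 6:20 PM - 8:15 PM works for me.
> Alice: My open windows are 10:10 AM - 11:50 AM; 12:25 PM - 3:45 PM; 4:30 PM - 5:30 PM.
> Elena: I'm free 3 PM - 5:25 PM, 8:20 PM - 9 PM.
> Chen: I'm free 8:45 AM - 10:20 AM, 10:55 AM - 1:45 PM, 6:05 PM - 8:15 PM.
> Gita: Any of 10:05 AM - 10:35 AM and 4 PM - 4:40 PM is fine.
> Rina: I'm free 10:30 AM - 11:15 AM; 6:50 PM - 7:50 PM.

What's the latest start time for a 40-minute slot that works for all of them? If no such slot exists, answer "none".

Beatriz ∩ Alice: 10:10-10:25, 11:15-11:50, 12:25-13:25, 14:05-15:45, 16:30-16:55.
Beatriz ∩ Alice ∩ Elena: 15:00-15:45, 16:30-16:55.
Beatriz ∩ Alice ∩ Elena ∩ Chen: ∅.
Beatriz ∩ Alice ∩ Elena ∩ Chen ∩ Gita: ∅.
Beatriz ∩ Alice ∩ Elena ∩ Chen ∩ Gita ∩ Rina: ∅.
There is no time when everyone is free.
No common window is at least 40 minutes long.

none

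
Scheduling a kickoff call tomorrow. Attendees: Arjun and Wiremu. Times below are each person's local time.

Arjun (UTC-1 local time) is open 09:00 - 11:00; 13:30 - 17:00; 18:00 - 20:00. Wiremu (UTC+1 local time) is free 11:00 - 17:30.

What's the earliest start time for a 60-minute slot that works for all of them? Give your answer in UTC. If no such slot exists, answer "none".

10:00

Arjun in UTC: 10:00-12:00, 14:30-18:00, 19:00-21:00 (add 1h to convert from UTC-1).
Wiremu in UTC: 10:00-16:30 (subtract 1h to convert from UTC+1).
Arjun ∩ Wiremu: 10:00-12:00, 14:30-16:30.
The first common window of at least 60 minutes is 10:00-12:00, so the earliest start is 10:00.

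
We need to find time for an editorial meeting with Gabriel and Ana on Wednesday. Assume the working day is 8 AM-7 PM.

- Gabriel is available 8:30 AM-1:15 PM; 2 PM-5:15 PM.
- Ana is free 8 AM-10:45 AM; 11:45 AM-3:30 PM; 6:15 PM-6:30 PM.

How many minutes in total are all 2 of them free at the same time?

315

Gabriel ∩ Ana: 08:30-10:45, 11:45-13:15, 14:00-15:30.
So the common availability across everyone is 08:30-10:45, 11:45-13:15, 14:00-15:30.
Summing the common windows: 135 + 90 + 90 = 315 minutes.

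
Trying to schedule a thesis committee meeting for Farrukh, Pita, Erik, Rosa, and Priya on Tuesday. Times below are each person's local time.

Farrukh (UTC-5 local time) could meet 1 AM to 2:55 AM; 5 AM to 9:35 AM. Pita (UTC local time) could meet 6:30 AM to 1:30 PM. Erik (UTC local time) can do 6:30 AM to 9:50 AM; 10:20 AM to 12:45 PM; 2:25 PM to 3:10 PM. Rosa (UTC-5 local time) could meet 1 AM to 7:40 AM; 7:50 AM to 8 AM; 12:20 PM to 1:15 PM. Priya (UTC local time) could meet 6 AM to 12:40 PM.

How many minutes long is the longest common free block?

140

Farrukh in UTC: 06:00-07:55, 10:00-14:35 (add 5h to convert from UTC-5).
Pita in UTC: 06:30-13:30.
Erik in UTC: 06:30-09:50, 10:20-12:45, 14:25-15:10.
Rosa in UTC: 06:00-12:40, 12:50-13:00, 17:20-18:15 (add 5h to convert from UTC-5).
Priya in UTC: 06:00-12:40.
Farrukh ∩ Pita: 06:30-07:55, 10:00-13:30.
Farrukh ∩ Pita ∩ Erik: 06:30-07:55, 10:20-12:45.
Farrukh ∩ Pita ∩ Erik ∩ Rosa: 06:30-07:55, 10:20-12:40.
Farrukh ∩ Pita ∩ Erik ∩ Rosa ∩ Priya: 06:30-07:55, 10:20-12:40.
The longest is 10:20-12:40 at 140 minutes.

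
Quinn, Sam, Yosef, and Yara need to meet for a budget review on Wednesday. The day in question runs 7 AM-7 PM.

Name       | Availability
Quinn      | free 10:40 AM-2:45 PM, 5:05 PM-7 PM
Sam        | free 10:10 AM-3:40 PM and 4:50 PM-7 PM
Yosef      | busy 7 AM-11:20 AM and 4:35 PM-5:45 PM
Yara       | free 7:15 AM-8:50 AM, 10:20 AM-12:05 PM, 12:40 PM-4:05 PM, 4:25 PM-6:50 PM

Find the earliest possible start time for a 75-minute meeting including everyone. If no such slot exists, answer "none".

Quinn free: 10:40-14:45, 17:05-19:00.
Sam free: 10:10-15:40, 16:50-19:00.
Yosef free: 11:20-16:35, 17:45-19:00 (invert busy blocks within the working day).
Yara free: 07:15-08:50, 10:20-12:05, 12:40-16:05, 16:25-18:50.
Quinn ∩ Sam: 10:40-14:45, 17:05-19:00.
Quinn ∩ Sam ∩ Yosef: 11:20-14:45, 17:45-19:00.
Quinn ∩ Sam ∩ Yosef ∩ Yara: 11:20-12:05, 12:40-14:45, 17:45-18:50.
Those are the intersection windows.
The first common window of at least 75 minutes is 12:40-14:45, so the earliest start is 12:40.

12:40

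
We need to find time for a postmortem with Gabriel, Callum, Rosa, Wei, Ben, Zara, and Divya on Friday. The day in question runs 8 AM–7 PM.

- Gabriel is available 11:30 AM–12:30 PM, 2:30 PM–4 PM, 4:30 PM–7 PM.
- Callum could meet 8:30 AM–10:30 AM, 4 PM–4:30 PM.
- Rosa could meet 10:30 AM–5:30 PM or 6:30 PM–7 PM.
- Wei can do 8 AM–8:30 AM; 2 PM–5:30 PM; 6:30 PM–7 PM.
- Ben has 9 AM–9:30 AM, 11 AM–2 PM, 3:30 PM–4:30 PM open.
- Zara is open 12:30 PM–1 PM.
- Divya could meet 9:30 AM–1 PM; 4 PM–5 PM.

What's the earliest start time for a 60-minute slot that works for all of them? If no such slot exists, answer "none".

Gabriel ∩ Callum: ∅.
Gabriel ∩ Callum ∩ Rosa: ∅.
Gabriel ∩ Callum ∩ Rosa ∩ Wei: ∅.
Gabriel ∩ Callum ∩ Rosa ∩ Wei ∩ Ben: ∅.
Gabriel ∩ Callum ∩ Rosa ∩ Wei ∩ Ben ∩ Zara: ∅.
Gabriel ∩ Callum ∩ Rosa ∩ Wei ∩ Ben ∩ Zara ∩ Divya: ∅.
There is no time when everyone is free.
No common window is at least 60 minutes long.

none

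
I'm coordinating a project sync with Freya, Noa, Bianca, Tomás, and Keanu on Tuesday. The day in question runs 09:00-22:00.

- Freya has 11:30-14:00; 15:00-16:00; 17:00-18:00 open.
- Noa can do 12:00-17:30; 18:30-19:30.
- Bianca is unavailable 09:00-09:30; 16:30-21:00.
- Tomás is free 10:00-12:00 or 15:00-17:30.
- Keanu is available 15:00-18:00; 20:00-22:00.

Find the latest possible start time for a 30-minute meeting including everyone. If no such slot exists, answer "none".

15:30

Freya free: 11:30-14:00, 15:00-16:00, 17:00-18:00.
Noa free: 12:00-17:30, 18:30-19:30.
Bianca free: 09:30-16:30, 21:00-22:00 (invert busy blocks within the working day).
Tomás free: 10:00-12:00, 15:00-17:30.
Keanu free: 15:00-18:00, 20:00-22:00.
Freya ∩ Noa: 12:00-14:00, 15:00-16:00, 17:00-17:30.
Freya ∩ Noa ∩ Bianca: 12:00-14:00, 15:00-16:00.
Freya ∩ Noa ∩ Bianca ∩ Tomás: 15:00-16:00.
Freya ∩ Noa ∩ Bianca ∩ Tomás ∩ Keanu: 15:00-16:00.
The last common window of at least 30 minutes is 15:00-16:00; a 30-minute meeting can start as late as 15:30 and still end by 16:00.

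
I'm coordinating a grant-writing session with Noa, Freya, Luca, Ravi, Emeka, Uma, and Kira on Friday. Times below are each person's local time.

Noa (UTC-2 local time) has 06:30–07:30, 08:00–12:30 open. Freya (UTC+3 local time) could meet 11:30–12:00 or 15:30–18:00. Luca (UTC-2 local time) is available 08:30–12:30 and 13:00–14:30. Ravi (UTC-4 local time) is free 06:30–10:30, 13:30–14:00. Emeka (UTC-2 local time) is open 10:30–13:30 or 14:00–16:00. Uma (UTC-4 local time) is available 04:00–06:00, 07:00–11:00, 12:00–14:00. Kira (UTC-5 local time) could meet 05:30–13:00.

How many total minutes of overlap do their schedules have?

Noa in UTC: 08:30-09:30, 10:00-14:30 (add 2h to convert from UTC-2).
Freya in UTC: 08:30-09:00, 12:30-15:00 (subtract 3h to convert from UTC+3).
Luca in UTC: 10:30-14:30, 15:00-16:30 (add 2h to convert from UTC-2).
Ravi in UTC: 10:30-14:30, 17:30-18:00 (add 4h to convert from UTC-4).
Emeka in UTC: 12:30-15:30, 16:00-18:00 (add 2h to convert from UTC-2).
Uma in UTC: 08:00-10:00, 11:00-15:00, 16:00-18:00 (add 4h to convert from UTC-4).
Kira in UTC: 10:30-18:00 (add 5h to convert from UTC-5).
Noa ∩ Freya: 08:30-09:00, 12:30-14:30.
Noa ∩ Freya ∩ Luca: 12:30-14:30.
Noa ∩ Freya ∩ Luca ∩ Ravi: 12:30-14:30.
Noa ∩ Freya ∩ Luca ∩ Ravi ∩ Emeka: 12:30-14:30.
Noa ∩ Freya ∩ Luca ∩ Ravi ∩ Emeka ∩ Uma: 12:30-14:30.
Noa ∩ Freya ∩ Luca ∩ Ravi ∩ Emeka ∩ Uma ∩ Kira: 12:30-14:30.
Those are the intersection windows.
That's a single block of 120 minutes.

120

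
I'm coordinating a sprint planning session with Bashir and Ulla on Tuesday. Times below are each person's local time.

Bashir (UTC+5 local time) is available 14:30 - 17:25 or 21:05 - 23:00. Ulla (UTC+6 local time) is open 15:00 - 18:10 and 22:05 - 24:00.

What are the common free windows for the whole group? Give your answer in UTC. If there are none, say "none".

Bashir in UTC: 09:30-12:25, 16:05-18:00 (subtract 5h to convert from UTC+5).
Ulla in UTC: 09:00-12:10, 16:05-18:00 (subtract 6h to convert from UTC+6).
Bashir ∩ Ulla: 09:30-12:10, 16:05-18:00.
Those are the intersection windows.

09:30-12:10, 16:05-18:00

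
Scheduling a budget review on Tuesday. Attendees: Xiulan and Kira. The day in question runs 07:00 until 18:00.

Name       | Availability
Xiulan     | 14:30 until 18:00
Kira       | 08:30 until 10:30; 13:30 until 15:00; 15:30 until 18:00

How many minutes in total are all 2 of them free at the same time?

180

Xiulan ∩ Kira: 14:30-15:00, 15:30-18:00.
Summing the common windows: 30 + 150 = 180 minutes.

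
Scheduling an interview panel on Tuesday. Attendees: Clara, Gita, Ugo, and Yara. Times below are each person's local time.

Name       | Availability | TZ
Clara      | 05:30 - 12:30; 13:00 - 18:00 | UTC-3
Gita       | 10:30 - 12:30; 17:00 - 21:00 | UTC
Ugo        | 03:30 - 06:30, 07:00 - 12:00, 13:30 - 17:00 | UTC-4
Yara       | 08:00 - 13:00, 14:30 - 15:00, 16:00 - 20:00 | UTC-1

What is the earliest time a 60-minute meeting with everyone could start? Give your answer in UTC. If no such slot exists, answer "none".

11:00

Clara in UTC: 08:30-15:30, 16:00-21:00 (add 3h to convert from UTC-3).
Gita in UTC: 10:30-12:30, 17:00-21:00.
Ugo in UTC: 07:30-10:30, 11:00-16:00, 17:30-21:00 (add 4h to convert from UTC-4).
Yara in UTC: 09:00-14:00, 15:30-16:00, 17:00-21:00 (add 1h to convert from UTC-1).
Clara ∩ Gita: 10:30-12:30, 17:00-21:00.
Clara ∩ Gita ∩ Ugo: 11:00-12:30, 17:30-21:00.
Clara ∩ Gita ∩ Ugo ∩ Yara: 11:00-12:30, 17:30-21:00.
So the common availability across everyone is 11:00-12:30, 17:30-21:00.
The first common window of at least 60 minutes is 11:00-12:30, so the earliest start is 11:00.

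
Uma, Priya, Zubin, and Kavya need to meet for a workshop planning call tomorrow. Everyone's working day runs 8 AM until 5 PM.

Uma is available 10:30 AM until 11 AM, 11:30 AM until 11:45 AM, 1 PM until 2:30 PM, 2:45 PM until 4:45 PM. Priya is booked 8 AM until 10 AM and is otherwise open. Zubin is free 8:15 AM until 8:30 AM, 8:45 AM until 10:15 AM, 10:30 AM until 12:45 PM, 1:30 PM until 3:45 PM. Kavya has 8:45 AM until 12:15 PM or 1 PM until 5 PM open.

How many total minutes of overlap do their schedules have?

165

Uma free: 10:30-11:00, 11:30-11:45, 13:00-14:30, 14:45-16:45.
Priya free: 10:00-17:00 (invert busy blocks within the working day).
Zubin free: 08:15-08:30, 08:45-10:15, 10:30-12:45, 13:30-15:45.
Kavya free: 08:45-12:15, 13:00-17:00.
Uma ∩ Priya: 10:30-11:00, 11:30-11:45, 13:00-14:30, 14:45-16:45.
Uma ∩ Priya ∩ Zubin: 10:30-11:00, 11:30-11:45, 13:30-14:30, 14:45-15:45.
Uma ∩ Priya ∩ Zubin ∩ Kavya: 10:30-11:00, 11:30-11:45, 13:30-14:30, 14:45-15:45.
Summing the common windows: 30 + 15 + 60 + 60 = 165 minutes.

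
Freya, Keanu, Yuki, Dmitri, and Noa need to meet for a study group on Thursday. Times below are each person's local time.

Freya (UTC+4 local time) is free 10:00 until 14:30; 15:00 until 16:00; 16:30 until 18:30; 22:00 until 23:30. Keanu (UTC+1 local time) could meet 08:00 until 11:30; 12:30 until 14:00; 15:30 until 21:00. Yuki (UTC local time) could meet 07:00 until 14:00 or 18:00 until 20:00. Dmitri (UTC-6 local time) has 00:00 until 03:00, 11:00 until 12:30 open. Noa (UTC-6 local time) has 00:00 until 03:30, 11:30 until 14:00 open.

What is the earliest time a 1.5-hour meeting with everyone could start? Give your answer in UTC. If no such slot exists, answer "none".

07:00

Freya in UTC: 06:00-10:30, 11:00-12:00, 12:30-14:30, 18:00-19:30 (subtract 4h to convert from UTC+4).
Keanu in UTC: 07:00-10:30, 11:30-13:00, 14:30-20:00 (subtract 1h to convert from UTC+1).
Yuki in UTC: 07:00-14:00, 18:00-20:00.
Dmitri in UTC: 06:00-09:00, 17:00-18:30 (add 6h to convert from UTC-6).
Noa in UTC: 06:00-09:30, 17:30-20:00 (add 6h to convert from UTC-6).
Freya ∩ Keanu: 07:00-10:30, 11:30-12:00, 12:30-13:00, 18:00-19:30.
Freya ∩ Keanu ∩ Yuki: 07:00-10:30, 11:30-12:00, 12:30-13:00, 18:00-19:30.
Freya ∩ Keanu ∩ Yuki ∩ Dmitri: 07:00-09:00, 18:00-18:30.
Freya ∩ Keanu ∩ Yuki ∩ Dmitri ∩ Noa: 07:00-09:00, 18:00-18:30.
The first common window of at least 90 minutes is 07:00-09:00, so the earliest start is 07:00.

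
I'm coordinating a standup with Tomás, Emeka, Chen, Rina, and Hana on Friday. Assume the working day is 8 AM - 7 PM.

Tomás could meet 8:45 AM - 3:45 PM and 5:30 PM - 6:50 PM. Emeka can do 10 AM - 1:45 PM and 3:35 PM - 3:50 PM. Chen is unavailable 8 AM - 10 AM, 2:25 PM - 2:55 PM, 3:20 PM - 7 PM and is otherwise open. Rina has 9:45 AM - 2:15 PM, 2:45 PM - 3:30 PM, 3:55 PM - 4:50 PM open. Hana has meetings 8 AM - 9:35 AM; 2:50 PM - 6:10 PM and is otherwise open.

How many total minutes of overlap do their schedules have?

225

Tomás free: 08:45-15:45, 17:30-18:50.
Emeka free: 10:00-13:45, 15:35-15:50.
Chen free: 10:00-14:25, 14:55-15:20 (invert busy blocks within the working day).
Rina free: 09:45-14:15, 14:45-15:30, 15:55-16:50.
Hana free: 09:35-14:50, 18:10-19:00 (invert busy blocks within the working day).
Tomás ∩ Emeka: 10:00-13:45, 15:35-15:45.
Tomás ∩ Emeka ∩ Chen: 10:00-13:45.
Tomás ∩ Emeka ∩ Chen ∩ Rina: 10:00-13:45.
Tomás ∩ Emeka ∩ Chen ∩ Rina ∩ Hana: 10:00-13:45.
That's a single block of 225 minutes.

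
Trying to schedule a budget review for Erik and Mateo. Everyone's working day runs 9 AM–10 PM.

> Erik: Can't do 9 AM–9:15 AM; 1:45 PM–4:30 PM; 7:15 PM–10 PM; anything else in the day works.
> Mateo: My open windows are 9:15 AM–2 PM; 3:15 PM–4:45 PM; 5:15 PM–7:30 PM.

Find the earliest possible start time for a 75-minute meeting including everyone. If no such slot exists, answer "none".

Erik free: 09:15-13:45, 16:30-19:15 (invert busy blocks within the working day).
Mateo free: 09:15-14:00, 15:15-16:45, 17:15-19:30.
Erik ∩ Mateo: 09:15-13:45, 16:30-16:45, 17:15-19:15.
Those are the intersection windows.
The first common window of at least 75 minutes is 09:15-13:45, so the earliest start is 09:15.

09:15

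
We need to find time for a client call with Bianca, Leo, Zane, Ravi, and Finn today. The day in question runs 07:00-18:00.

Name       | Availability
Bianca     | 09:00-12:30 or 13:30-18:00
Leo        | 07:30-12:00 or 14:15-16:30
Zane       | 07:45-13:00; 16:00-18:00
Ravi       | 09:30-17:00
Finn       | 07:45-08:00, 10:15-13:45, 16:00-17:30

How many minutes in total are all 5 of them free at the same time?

135

Bianca ∩ Leo: 09:00-12:00, 14:15-16:30.
Bianca ∩ Leo ∩ Zane: 09:00-12:00, 16:00-16:30.
Bianca ∩ Leo ∩ Zane ∩ Ravi: 09:30-12:00, 16:00-16:30.
Bianca ∩ Leo ∩ Zane ∩ Ravi ∩ Finn: 10:15-12:00, 16:00-16:30.
Summing the common windows: 105 + 30 = 135 minutes.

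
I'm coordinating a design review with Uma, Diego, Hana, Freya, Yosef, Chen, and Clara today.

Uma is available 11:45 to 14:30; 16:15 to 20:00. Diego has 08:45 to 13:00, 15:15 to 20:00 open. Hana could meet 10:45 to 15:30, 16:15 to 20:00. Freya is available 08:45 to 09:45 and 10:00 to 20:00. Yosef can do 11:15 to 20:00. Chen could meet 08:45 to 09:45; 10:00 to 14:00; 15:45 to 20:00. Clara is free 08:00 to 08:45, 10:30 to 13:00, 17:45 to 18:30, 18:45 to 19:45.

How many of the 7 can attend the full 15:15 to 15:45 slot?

3

Diego, Freya, and Yosef can make the full 15:15-15:45 slot — that's 3.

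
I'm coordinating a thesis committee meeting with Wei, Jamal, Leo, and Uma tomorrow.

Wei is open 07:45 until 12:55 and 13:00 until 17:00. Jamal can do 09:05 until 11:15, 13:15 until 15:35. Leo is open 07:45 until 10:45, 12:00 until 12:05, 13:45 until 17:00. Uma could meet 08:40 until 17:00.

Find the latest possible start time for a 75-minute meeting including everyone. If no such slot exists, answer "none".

14:20

Wei ∩ Jamal: 09:05-11:15, 13:15-15:35.
Wei ∩ Jamal ∩ Leo: 09:05-10:45, 13:45-15:35.
Wei ∩ Jamal ∩ Leo ∩ Uma: 09:05-10:45, 13:45-15:35.
The last common window of at least 75 minutes is 13:45-15:35; a 75-minute meeting can start as late as 14:20 and still end by 15:35.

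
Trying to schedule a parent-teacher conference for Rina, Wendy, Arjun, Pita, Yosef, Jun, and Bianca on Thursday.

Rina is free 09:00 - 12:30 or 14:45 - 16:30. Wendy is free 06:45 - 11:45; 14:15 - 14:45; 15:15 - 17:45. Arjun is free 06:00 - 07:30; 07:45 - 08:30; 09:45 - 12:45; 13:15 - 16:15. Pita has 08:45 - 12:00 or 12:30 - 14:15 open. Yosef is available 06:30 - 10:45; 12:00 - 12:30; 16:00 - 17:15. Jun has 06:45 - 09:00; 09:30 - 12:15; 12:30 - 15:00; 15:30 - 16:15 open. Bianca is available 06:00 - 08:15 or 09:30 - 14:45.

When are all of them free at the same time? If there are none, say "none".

Rina ∩ Wendy: 09:00-11:45, 15:15-16:30.
Rina ∩ Wendy ∩ Arjun: 09:45-11:45, 15:15-16:15.
Rina ∩ Wendy ∩ Arjun ∩ Pita: 09:45-11:45.
Rina ∩ Wendy ∩ Arjun ∩ Pita ∩ Yosef: 09:45-10:45.
Rina ∩ Wendy ∩ Arjun ∩ Pita ∩ Yosef ∩ Jun: 09:45-10:45.
Rina ∩ Wendy ∩ Arjun ∩ Pita ∩ Yosef ∩ Jun ∩ Bianca: 09:45-10:45.

09:45-10:45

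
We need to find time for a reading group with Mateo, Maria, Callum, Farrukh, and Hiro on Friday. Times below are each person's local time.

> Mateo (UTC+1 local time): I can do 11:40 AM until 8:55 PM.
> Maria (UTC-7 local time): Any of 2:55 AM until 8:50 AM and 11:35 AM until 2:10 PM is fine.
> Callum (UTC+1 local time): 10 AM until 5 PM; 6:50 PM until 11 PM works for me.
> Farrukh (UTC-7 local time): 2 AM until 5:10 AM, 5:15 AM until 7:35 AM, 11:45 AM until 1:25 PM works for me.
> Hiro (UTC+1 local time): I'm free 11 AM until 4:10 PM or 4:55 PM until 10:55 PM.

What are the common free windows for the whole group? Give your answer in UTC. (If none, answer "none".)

Mateo in UTC: 10:40-19:55 (subtract 1h to convert from UTC+1).
Maria in UTC: 09:55-15:50, 18:35-21:10 (add 7h to convert from UTC-7).
Callum in UTC: 09:00-16:00, 17:50-22:00 (subtract 1h to convert from UTC+1).
Farrukh in UTC: 09:00-12:10, 12:15-14:35, 18:45-20:25 (add 7h to convert from UTC-7).
Hiro in UTC: 10:00-15:10, 15:55-21:55 (subtract 1h to convert from UTC+1).
Mateo ∩ Maria: 10:40-15:50, 18:35-19:55.
Mateo ∩ Maria ∩ Callum: 10:40-15:50, 18:35-19:55.
Mateo ∩ Maria ∩ Callum ∩ Farrukh: 10:40-12:10, 12:15-14:35, 18:45-19:55.
Mateo ∩ Maria ∩ Callum ∩ Farrukh ∩ Hiro: 10:40-12:10, 12:15-14:35, 18:45-19:55.

10:40-12:10, 12:15-14:35, 18:45-19:55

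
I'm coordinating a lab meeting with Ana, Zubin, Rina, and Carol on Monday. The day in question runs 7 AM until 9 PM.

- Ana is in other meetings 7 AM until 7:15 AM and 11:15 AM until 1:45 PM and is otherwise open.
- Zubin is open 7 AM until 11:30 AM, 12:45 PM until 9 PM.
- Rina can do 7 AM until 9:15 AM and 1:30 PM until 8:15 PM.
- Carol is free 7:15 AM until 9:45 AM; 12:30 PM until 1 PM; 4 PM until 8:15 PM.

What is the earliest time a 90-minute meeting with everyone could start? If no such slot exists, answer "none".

07:15

Ana free: 07:15-11:15, 13:45-21:00 (invert busy blocks within the working day).
Zubin free: 07:00-11:30, 12:45-21:00.
Rina free: 07:00-09:15, 13:30-20:15.
Carol free: 07:15-09:45, 12:30-13:00, 16:00-20:15.
Ana ∩ Zubin: 07:15-11:15, 13:45-21:00.
Ana ∩ Zubin ∩ Rina: 07:15-09:15, 13:45-20:15.
Ana ∩ Zubin ∩ Rina ∩ Carol: 07:15-09:15, 16:00-20:15.
The first common window of at least 90 minutes is 07:15-09:15, so the earliest start is 07:15.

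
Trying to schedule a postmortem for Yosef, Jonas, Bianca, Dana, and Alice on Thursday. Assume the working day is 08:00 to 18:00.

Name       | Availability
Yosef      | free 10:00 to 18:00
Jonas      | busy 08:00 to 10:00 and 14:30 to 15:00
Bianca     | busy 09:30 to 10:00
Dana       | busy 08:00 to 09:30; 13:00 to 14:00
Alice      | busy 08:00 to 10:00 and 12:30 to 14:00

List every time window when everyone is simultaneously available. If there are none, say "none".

Yosef free: 10:00-18:00.
Jonas free: 10:00-14:30, 15:00-18:00 (invert busy blocks within the working day).
Bianca free: 08:00-09:30, 10:00-18:00 (invert busy blocks within the working day).
Dana free: 09:30-13:00, 14:00-18:00 (invert busy blocks within the working day).
Alice free: 10:00-12:30, 14:00-18:00 (invert busy blocks within the working day).
Yosef ∩ Jonas: 10:00-14:30, 15:00-18:00.
Yosef ∩ Jonas ∩ Bianca: 10:00-14:30, 15:00-18:00.
Yosef ∩ Jonas ∩ Bianca ∩ Dana: 10:00-13:00, 14:00-14:30, 15:00-18:00.
Yosef ∩ Jonas ∩ Bianca ∩ Dana ∩ Alice: 10:00-12:30, 14:00-14:30, 15:00-18:00.

10:00-12:30, 14:00-14:30, 15:00-18:00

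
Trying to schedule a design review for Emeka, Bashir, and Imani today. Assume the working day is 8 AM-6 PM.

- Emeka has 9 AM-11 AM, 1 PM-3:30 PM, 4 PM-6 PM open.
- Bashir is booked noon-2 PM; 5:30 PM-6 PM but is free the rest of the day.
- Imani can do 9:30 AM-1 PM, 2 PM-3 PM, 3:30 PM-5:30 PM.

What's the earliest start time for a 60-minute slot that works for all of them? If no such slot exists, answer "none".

09:30

Emeka free: 09:00-11:00, 13:00-15:30, 16:00-18:00.
Bashir free: 08:00-12:00, 14:00-17:30 (invert busy blocks within the working day).
Imani free: 09:30-13:00, 14:00-15:00, 15:30-17:30.
Emeka ∩ Bashir: 09:00-11:00, 14:00-15:30, 16:00-17:30.
Emeka ∩ Bashir ∩ Imani: 09:30-11:00, 14:00-15:00, 16:00-17:30.
Those are the intersection windows.
The first common window of at least 60 minutes is 09:30-11:00, so the earliest start is 09:30.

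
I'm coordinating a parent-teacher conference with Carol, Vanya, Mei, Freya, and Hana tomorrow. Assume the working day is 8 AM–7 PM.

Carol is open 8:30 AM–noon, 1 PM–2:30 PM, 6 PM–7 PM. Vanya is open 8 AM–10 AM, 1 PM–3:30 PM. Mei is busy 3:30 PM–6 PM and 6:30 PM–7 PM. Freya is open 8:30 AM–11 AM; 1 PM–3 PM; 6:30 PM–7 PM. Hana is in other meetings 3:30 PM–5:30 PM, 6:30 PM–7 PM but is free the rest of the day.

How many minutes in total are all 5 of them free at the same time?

Carol free: 08:30-12:00, 13:00-14:30, 18:00-19:00.
Vanya free: 08:00-10:00, 13:00-15:30.
Mei free: 08:00-15:30, 18:00-18:30 (invert busy blocks within the working day).
Freya free: 08:30-11:00, 13:00-15:00, 18:30-19:00.
Hana free: 08:00-15:30, 17:30-18:30 (invert busy blocks within the working day).
Carol ∩ Vanya: 08:30-10:00, 13:00-14:30.
Carol ∩ Vanya ∩ Mei: 08:30-10:00, 13:00-14:30.
Carol ∩ Vanya ∩ Mei ∩ Freya: 08:30-10:00, 13:00-14:30.
Carol ∩ Vanya ∩ Mei ∩ Freya ∩ Hana: 08:30-10:00, 13:00-14:30.
Summing the common windows: 90 + 90 = 180 minutes.

180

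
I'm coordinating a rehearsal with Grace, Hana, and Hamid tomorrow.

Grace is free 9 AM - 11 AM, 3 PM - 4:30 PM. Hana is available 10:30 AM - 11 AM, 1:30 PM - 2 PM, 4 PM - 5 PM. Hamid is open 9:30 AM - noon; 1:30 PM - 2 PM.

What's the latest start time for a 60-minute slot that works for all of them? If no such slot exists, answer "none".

none

Grace ∩ Hana: 10:30-11:00, 16:00-16:30.
Grace ∩ Hana ∩ Hamid: 10:30-11:00.
No common window is at least 60 minutes long.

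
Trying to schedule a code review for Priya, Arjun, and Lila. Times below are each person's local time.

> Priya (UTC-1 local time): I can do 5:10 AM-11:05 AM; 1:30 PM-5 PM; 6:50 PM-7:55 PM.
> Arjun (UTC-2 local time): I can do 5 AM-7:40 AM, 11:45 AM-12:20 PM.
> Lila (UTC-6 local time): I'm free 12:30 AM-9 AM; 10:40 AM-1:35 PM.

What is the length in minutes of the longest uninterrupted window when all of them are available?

Priya in UTC: 06:10-12:05, 14:30-18:00, 19:50-20:55 (add 1h to convert from UTC-1).
Arjun in UTC: 07:00-09:40, 13:45-14:20 (add 2h to convert from UTC-2).
Lila in UTC: 06:30-15:00, 16:40-19:35 (add 6h to convert from UTC-6).
Priya ∩ Arjun: 07:00-09:40.
Priya ∩ Arjun ∩ Lila: 07:00-09:40.
The longest is 07:00-09:40 at 160 minutes.

160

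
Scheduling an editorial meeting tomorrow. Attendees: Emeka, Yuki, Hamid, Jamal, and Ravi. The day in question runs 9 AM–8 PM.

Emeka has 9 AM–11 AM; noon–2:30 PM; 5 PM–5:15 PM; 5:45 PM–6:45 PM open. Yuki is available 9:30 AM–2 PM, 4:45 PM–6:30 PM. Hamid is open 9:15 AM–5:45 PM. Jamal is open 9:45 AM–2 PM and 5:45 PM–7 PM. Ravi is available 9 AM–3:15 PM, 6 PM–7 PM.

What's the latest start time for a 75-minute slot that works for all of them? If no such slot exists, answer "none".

12:45

Emeka ∩ Yuki: 09:30-11:00, 12:00-14:00, 17:00-17:15, 17:45-18:30.
Emeka ∩ Yuki ∩ Hamid: 09:30-11:00, 12:00-14:00, 17:00-17:15.
Emeka ∩ Yuki ∩ Hamid ∩ Jamal: 09:45-11:00, 12:00-14:00.
Emeka ∩ Yuki ∩ Hamid ∩ Jamal ∩ Ravi: 09:45-11:00, 12:00-14:00.
So the common availability across everyone is 09:45-11:00, 12:00-14:00.
The last common window of at least 75 minutes is 12:00-14:00; a 75-minute meeting can start as late as 12:45 and still end by 14:00.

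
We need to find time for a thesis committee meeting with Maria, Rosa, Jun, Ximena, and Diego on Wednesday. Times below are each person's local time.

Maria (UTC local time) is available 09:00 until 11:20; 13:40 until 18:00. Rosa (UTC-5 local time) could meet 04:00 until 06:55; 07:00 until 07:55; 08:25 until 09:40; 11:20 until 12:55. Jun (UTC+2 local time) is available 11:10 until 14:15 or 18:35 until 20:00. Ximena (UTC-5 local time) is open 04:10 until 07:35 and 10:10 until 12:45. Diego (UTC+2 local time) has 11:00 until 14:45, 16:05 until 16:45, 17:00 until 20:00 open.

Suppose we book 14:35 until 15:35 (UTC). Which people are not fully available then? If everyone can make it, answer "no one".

Diego, Jun, Rosa, Ximena

Maria in UTC: 09:00-11:20, 13:40-18:00.
Rosa in UTC: 09:00-11:55, 12:00-12:55, 13:25-14:40, 16:20-17:55 (add 5h to convert from UTC-5).
Jun in UTC: 09:10-12:15, 16:35-18:00 (subtract 2h to convert from UTC+2).
Ximena in UTC: 09:10-12:35, 15:10-17:45 (add 5h to convert from UTC-5).
Diego in UTC: 09:00-12:45, 14:05-14:45, 15:00-18:00 (subtract 2h to convert from UTC+2).
Maria: free for 14:35-15:35. Rosa: not fully free for 14:35-15:35. Jun: not fully free for 14:35-15:35. Ximena: not fully free for 14:35-15:35. Diego: not fully free for 14:35-15:35.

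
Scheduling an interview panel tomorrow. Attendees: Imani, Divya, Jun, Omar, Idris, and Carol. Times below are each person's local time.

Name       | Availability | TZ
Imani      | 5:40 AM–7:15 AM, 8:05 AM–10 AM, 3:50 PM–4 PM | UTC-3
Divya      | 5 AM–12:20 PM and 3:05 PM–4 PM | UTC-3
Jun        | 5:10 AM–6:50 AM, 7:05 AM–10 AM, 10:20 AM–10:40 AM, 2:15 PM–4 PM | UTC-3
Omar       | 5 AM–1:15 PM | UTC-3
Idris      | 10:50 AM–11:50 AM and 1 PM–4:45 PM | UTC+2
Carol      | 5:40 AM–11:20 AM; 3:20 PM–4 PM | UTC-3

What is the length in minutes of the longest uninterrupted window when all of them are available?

115

Imani in UTC: 08:40-10:15, 11:05-13:00, 18:50-19:00 (add 3h to convert from UTC-3).
Divya in UTC: 08:00-15:20, 18:05-19:00 (add 3h to convert from UTC-3).
Jun in UTC: 08:10-09:50, 10:05-13:00, 13:20-13:40, 17:15-19:00 (add 3h to convert from UTC-3).
Omar in UTC: 08:00-16:15 (add 3h to convert from UTC-3).
Idris in UTC: 08:50-09:50, 11:00-14:45 (subtract 2h to convert from UTC+2).
Carol in UTC: 08:40-14:20, 18:20-19:00 (add 3h to convert from UTC-3).
Imani ∩ Divya: 08:40-10:15, 11:05-13:00, 18:50-19:00.
Imani ∩ Divya ∩ Jun: 08:40-09:50, 10:05-10:15, 11:05-13:00, 18:50-19:00.
Imani ∩ Divya ∩ Jun ∩ Omar: 08:40-09:50, 10:05-10:15, 11:05-13:00.
Imani ∩ Divya ∩ Jun ∩ Omar ∩ Idris: 08:50-09:50, 11:05-13:00.
Imani ∩ Divya ∩ Jun ∩ Omar ∩ Idris ∩ Carol: 08:50-09:50, 11:05-13:00.
The longest is 11:05-13:00 at 115 minutes.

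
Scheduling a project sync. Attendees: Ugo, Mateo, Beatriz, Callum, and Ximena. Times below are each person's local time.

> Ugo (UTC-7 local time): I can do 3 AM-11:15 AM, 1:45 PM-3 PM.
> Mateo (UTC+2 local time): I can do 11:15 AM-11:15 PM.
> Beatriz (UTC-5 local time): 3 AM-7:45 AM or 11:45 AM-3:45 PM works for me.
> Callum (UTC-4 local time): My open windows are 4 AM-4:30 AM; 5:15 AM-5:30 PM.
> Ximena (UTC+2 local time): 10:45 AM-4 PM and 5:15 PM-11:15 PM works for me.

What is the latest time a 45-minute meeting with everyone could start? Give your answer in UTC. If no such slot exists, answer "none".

Ugo in UTC: 10:00-18:15, 20:45-22:00 (add 7h to convert from UTC-7).
Mateo in UTC: 09:15-21:15 (subtract 2h to convert from UTC+2).
Beatriz in UTC: 08:00-12:45, 16:45-20:45 (add 5h to convert from UTC-5).
Callum in UTC: 08:00-08:30, 09:15-21:30 (add 4h to convert from UTC-4).
Ximena in UTC: 08:45-14:00, 15:15-21:15 (subtract 2h to convert from UTC+2).
Ugo ∩ Mateo: 10:00-18:15, 20:45-21:15.
Ugo ∩ Mateo ∩ Beatriz: 10:00-12:45, 16:45-18:15.
Ugo ∩ Mateo ∩ Beatriz ∩ Callum: 10:00-12:45, 16:45-18:15.
Ugo ∩ Mateo ∩ Beatriz ∩ Callum ∩ Ximena: 10:00-12:45, 16:45-18:15.
The last common window of at least 45 minutes is 16:45-18:15; a 45-minute meeting can start as late as 17:30 and still end by 18:15.

17:30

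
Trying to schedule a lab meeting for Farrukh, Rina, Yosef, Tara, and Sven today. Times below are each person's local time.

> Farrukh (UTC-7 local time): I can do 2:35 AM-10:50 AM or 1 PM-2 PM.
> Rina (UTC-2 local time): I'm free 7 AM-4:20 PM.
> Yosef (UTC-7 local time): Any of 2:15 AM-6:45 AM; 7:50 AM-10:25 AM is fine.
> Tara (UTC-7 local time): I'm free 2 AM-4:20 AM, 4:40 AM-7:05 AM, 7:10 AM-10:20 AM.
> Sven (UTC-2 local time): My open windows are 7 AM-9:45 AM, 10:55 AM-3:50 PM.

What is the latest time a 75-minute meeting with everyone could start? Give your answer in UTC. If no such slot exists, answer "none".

16:05

Farrukh in UTC: 09:35-17:50, 20:00-21:00 (add 7h to convert from UTC-7).
Rina in UTC: 09:00-18:20 (add 2h to convert from UTC-2).
Yosef in UTC: 09:15-13:45, 14:50-17:25 (add 7h to convert from UTC-7).
Tara in UTC: 09:00-11:20, 11:40-14:05, 14:10-17:20 (add 7h to convert from UTC-7).
Sven in UTC: 09:00-11:45, 12:55-17:50 (add 2h to convert from UTC-2).
Farrukh ∩ Rina: 09:35-17:50.
Farrukh ∩ Rina ∩ Yosef: 09:35-13:45, 14:50-17:25.
Farrukh ∩ Rina ∩ Yosef ∩ Tara: 09:35-11:20, 11:40-13:45, 14:50-17:20.
Farrukh ∩ Rina ∩ Yosef ∩ Tara ∩ Sven: 09:35-11:20, 11:40-11:45, 12:55-13:45, 14:50-17:20.
The last common window of at least 75 minutes is 14:50-17:20; a 75-minute meeting can start as late as 16:05 and still end by 17:20.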